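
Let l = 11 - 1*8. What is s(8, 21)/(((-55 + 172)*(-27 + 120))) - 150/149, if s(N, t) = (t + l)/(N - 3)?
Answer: -2719058/2702115 ≈ -1.0063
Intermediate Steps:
l = 3 (l = 11 - 8 = 3)
s(N, t) = (3 + t)/(-3 + N) (s(N, t) = (t + 3)/(N - 3) = (3 + t)/(-3 + N))
s(8, 21)/(((-55 + 172)*(-27 + 120))) - 150/149 = ((3 + 21)/(-3 + 8))/(((-55 + 172)*(-27 + 120))) - 150/149 = (24/5)/((117*93)) - 150*1/149 = ((⅕)*24)/10881 - 150/149 = (24/5)*(1/10881) - 150/149 = 8/18135 - 150/149 = -2719058/2702115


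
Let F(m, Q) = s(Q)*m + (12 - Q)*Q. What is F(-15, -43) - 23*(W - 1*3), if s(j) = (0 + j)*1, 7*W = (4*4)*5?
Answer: -13397/7 ≈ -1913.9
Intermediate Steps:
W = 80/7 (W = ((4*4)*5)/7 = (16*5)/7 = (⅐)*80 = 80/7 ≈ 11.429)
s(j) = j (s(j) = j*1 = j)
F(m, Q) = Q*m + Q*(12 - Q) (F(m, Q) = Q*m + (12 - Q)*Q = Q*m + Q*(12 - Q))
F(-15, -43) - 23*(W - 1*3) = -43*(12 - 15 - 1*(-43)) - 23*(80/7 - 1*3) = -43*(12 - 15 + 43) - 23*(80/7 - 3) = -43*40 - 23*59/7 = -1720 - 1*1357/7 = -1720 - 1357/7 = -13397/7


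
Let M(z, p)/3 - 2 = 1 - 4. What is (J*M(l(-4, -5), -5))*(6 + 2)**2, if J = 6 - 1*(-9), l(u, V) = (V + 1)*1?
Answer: -2880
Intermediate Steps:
l(u, V) = 1 + V (l(u, V) = (1 + V)*1 = 1 + V)
J = 15 (J = 6 + 9 = 15)
M(z, p) = -3 (M(z, p) = 6 + 3*(1 - 4) = 6 + 3*(-3) = 6 - 9 = -3)
(J*M(l(-4, -5), -5))*(6 + 2)**2 = (15*(-3))*(6 + 2)**2 = -45*8**2 = -45*64 = -2880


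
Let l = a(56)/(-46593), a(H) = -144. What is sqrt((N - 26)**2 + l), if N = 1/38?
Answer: sqrt(26109143480009)/196726 ≈ 25.974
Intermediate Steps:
N = 1/38 ≈ 0.026316
l = 16/5177 (l = -144/(-46593) = -144*(-1/46593) = 16/5177 ≈ 0.0030906)
sqrt((N - 26)**2 + l) = sqrt((1/38 - 26)**2 + 16/5177) = sqrt((-987/38)**2 + 16/5177) = sqrt(974169/1444 + 16/5177) = sqrt(5043296017/7475588) = sqrt(26109143480009)/196726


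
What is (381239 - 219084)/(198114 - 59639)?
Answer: 32431/27695 ≈ 1.1710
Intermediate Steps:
(381239 - 219084)/(198114 - 59639) = 162155/138475 = 162155*(1/138475) = 32431/27695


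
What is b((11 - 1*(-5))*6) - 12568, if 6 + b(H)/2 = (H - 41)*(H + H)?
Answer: 8540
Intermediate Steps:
b(H) = -12 + 4*H*(-41 + H) (b(H) = -12 + 2*((H - 41)*(H + H)) = -12 + 2*((-41 + H)*(2*H)) = -12 + 2*(2*H*(-41 + H)) = -12 + 4*H*(-41 + H))
b((11 - 1*(-5))*6) - 12568 = (-12 - 164*(11 - 1*(-5))*6 + 4*((11 - 1*(-5))*6)²) - 12568 = (-12 - 164*(11 + 5)*6 + 4*((11 + 5)*6)²) - 12568 = (-12 - 2624*6 + 4*(16*6)²) - 12568 = (-12 - 164*96 + 4*96²) - 12568 = (-12 - 15744 + 4*9216) - 12568 = (-12 - 15744 + 36864) - 12568 = 21108 - 12568 = 8540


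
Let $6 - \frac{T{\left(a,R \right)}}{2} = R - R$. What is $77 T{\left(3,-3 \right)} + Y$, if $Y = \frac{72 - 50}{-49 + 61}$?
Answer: $\frac{5555}{6} \approx 925.83$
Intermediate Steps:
$Y = \frac{11}{6}$ ($Y = \frac{22}{12} = 22 \cdot \frac{1}{12} = \frac{11}{6} \approx 1.8333$)
$T{\left(a,R \right)} = 12$ ($T{\left(a,R \right)} = 12 - 2 \left(R - R\right) = 12 - 0 = 12 + 0 = 12$)
$77 T{\left(3,-3 \right)} + Y = 77 \cdot 12 + \frac{11}{6} = 924 + \frac{11}{6} = \frac{5555}{6}$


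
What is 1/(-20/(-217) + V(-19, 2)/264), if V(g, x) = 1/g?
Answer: 1088472/100103 ≈ 10.874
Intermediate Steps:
1/(-20/(-217) + V(-19, 2)/264) = 1/(-20/(-217) + 1/(-19*264)) = 1/(-20*(-1/217) - 1/19*1/264) = 1/(20/217 - 1/5016) = 1/(100103/1088472) = 1088472/100103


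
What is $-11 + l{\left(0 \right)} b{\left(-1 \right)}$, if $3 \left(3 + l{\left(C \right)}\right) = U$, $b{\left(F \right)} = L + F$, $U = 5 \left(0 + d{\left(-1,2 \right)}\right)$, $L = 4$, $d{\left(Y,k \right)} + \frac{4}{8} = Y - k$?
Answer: $- \frac{75}{2} \approx -37.5$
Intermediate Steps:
$d{\left(Y,k \right)} = - \frac{1}{2} + Y - k$ ($d{\left(Y,k \right)} = - \frac{1}{2} + \left(Y - k\right) = - \frac{1}{2} + Y - k$)
$U = - \frac{35}{2}$ ($U = 5 \left(0 - \frac{7}{2}\right) = 5 \left(- \frac{7}{2}\right) = - \frac{35}{2} \approx -17.5$)
$b{\left(F \right)} = 4 + F$
$l{\left(C \right)} = - \frac{53}{6}$ ($l{\left(C \right)} = -3 + \frac{1}{3} \left(- \frac{35}{2}\right) = -3 - \frac{35}{6} = - \frac{53}{6}$)
$-11 + l{\left(0 \right)} b{\left(-1 \right)} = -11 - \frac{53 \left(4 - 1\right)}{6} = -11 - \frac{53}{2} = - \frac{75}{2}$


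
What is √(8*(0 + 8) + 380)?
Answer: 2*√111 ≈ 21.071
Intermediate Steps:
√(8*(0 + 8) + 380) = √(8*8 + 380) = √(64 + 380) = √444 = 2*√111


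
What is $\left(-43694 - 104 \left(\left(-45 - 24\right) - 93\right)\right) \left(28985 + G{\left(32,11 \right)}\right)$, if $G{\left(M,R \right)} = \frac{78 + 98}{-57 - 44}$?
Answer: $- \frac{78586537414}{101} \approx -7.7808 \cdot 10^{8}$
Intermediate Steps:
$G{\left(M,R \right)} = - \frac{176}{101}$ ($G{\left(M,R \right)} = \frac{176}{-101} = 176 \left(- \frac{1}{101}\right) = - \frac{176}{101}$)
$\left(-43694 - 104 \left(\left(-45 - 24\right) - 93\right)\right) \left(28985 + G{\left(32,11 \right)}\right) = \left(-43694 - 104 \left(\left(-45 - 24\right) - 93\right)\right) \left(28985 - \frac{176}{101}\right) = \left(-43694 - 104 \left(\left(-45 - 24\right) - 93\right)\right) \frac{2927309}{101} = \left(-43694 - 104 \left(-69 - 93\right)\right) \frac{2927309}{101} = \left(-43694 - -16848\right) \frac{2927309}{101} = \left(-43694 + 16848\right) \frac{2927309}{101} = \left(-26846\right) \frac{2927309}{101} = - \frac{78586537414}{101}$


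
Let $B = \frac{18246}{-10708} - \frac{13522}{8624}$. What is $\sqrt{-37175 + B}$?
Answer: $\frac{i \sqrt{25274779459732990}}{824516} \approx 192.82 i$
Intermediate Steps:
$B = - \frac{37768385}{11543224}$ ($B = 18246 \left(- \frac{1}{10708}\right) - \frac{6761}{4312} = - \frac{9123}{5354} - \frac{6761}{4312} = - \frac{37768385}{11543224} \approx -3.2719$)
$\sqrt{-37175 + B} = \sqrt{-37175 - \frac{37768385}{11543224}} = \sqrt{- \frac{429157120585}{11543224}} = \frac{i \sqrt{25274779459732990}}{824516}$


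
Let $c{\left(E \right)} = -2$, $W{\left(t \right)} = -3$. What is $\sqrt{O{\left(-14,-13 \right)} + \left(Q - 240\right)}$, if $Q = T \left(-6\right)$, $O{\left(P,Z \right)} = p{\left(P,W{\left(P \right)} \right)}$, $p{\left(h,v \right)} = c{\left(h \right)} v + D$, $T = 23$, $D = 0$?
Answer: $2 i \sqrt{93} \approx 19.287 i$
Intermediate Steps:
$p{\left(h,v \right)} = - 2 v$ ($p{\left(h,v \right)} = - 2 v + 0 = - 2 v$)
$O{\left(P,Z \right)} = 6$ ($O{\left(P,Z \right)} = \left(-2\right) \left(-3\right) = 6$)
$Q = -138$ ($Q = 23 \left(-6\right) = -138$)
$\sqrt{O{\left(-14,-13 \right)} + \left(Q - 240\right)} = \sqrt{6 - 378} = \sqrt{-372} = 2 i \sqrt{93}$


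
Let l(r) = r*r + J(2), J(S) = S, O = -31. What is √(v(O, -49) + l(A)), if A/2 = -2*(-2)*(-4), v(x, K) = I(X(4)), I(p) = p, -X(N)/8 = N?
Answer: √994 ≈ 31.528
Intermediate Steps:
X(N) = -8*N
v(x, K) = -32 (v(x, K) = -8*4 = -32)
A = -32 (A = 2*(-2*(-2)*(-4)) = 2*(4*(-4)) = 2*(-16) = -32)
l(r) = 2 + r² (l(r) = r*r + 2 = r² + 2 = 2 + r²)
√(v(O, -49) + l(A)) = √(-32 + (2 + (-32)²)) = √(-32 + (2 + 1024)) = √(-32 + 1026) = √994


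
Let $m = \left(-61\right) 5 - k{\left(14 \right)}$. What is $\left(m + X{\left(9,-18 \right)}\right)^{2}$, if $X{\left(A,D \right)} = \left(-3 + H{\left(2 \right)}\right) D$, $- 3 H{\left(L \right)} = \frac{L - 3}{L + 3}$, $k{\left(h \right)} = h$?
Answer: $\frac{1771561}{25} \approx 70863.0$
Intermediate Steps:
$H{\left(L \right)} = - \frac{-3 + L}{3 \left(3 + L\right)}$ ($H{\left(L \right)} = - \frac{\left(L - 3\right) \frac{1}{L + 3}}{3} = - \frac{\left(-3 + L\right) \frac{1}{3 + L}}{3} = - \frac{\frac{1}{3 + L} \left(-3 + L\right)}{3} = - \frac{-3 + L}{3 \left(3 + L\right)}$)
$X{\left(A,D \right)} = - \frac{44 D}{15}$ ($X{\left(A,D \right)} = \left(-3 + \frac{3 - 2}{3 \left(3 + 2\right)}\right) D = \left(-3 + \frac{3 - 2}{3 \cdot 5}\right) D = \left(-3 + \frac{1}{3} \cdot \frac{1}{5} \cdot 1\right) D = \left(-3 + \frac{1}{15}\right) D = - \frac{44 D}{15}$)
$m = -319$ ($m = \left(-61\right) 5 - 14 = -305 - 14 = -319$)
$\left(m + X{\left(9,-18 \right)}\right)^{2} = \left(-319 - - \frac{264}{5}\right)^{2} = \left(-319 + \frac{264}{5}\right)^{2} = \left(- \frac{1331}{5}\right)^{2} = \frac{1771561}{25}$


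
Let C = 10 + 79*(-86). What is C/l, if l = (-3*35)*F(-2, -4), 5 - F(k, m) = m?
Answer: 6784/945 ≈ 7.1788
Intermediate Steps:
C = -6784 (C = 10 - 6794 = -6784)
F(k, m) = 5 - m
l = -945 (l = (-3*35)*(5 - 1*(-4)) = -105*(5 + 4) = -105*9 = -945)
C/l = -6784/(-945) = -6784*(-1/945) = 6784/945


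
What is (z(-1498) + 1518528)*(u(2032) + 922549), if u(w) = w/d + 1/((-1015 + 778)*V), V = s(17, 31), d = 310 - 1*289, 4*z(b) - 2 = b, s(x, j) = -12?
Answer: 13942750501216295/9954 ≈ 1.4007e+12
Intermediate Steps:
z(b) = 1/2 + b/4
d = 21 (d = 310 - 289 = 21)
V = -12
u(w) = 1/2844 + w/21 (u(w) = w/21 + 1/((-1015 + 778)*(-12)) = w*(1/21) - 1/12/(-237) = w/21 - 1/237*(-1/12) = w/21 + 1/2844 = 1/2844 + w/21)
(z(-1498) + 1518528)*(u(2032) + 922549) = ((1/2 + (1/4)*(-1498)) + 1518528)*((1/2844 + (1/21)*2032) + 922549) = ((1/2 - 749/2) + 1518528)*((1/2844 + 2032/21) + 922549) = (-374 + 1518528)*(1926343/19908 + 922549) = 1518154*(18368031835/19908) = 13942750501216295/9954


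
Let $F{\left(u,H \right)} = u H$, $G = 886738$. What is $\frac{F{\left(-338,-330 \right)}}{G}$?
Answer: $\frac{55770}{443369} \approx 0.12579$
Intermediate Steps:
$F{\left(u,H \right)} = H u$
$\frac{F{\left(-338,-330 \right)}}{G} = \frac{\left(-330\right) \left(-338\right)}{886738} = 111540 \cdot \frac{1}{886738} = \frac{55770}{443369}$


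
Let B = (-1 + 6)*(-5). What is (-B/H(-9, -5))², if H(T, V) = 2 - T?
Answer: 625/121 ≈ 5.1653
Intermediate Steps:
B = -25 (B = 5*(-5) = -25)
(-B/H(-9, -5))² = (-(-25)/(2 - 1*(-9)))² = (-(-25)/(2 + 9))² = (-(-25)/11)² = (-1*(-25/11))² = (25/11)² = 625/121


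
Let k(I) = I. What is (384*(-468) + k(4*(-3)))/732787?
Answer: -179724/732787 ≈ -0.24526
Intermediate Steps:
(384*(-468) + k(4*(-3)))/732787 = (384*(-468) + 4*(-3))/732787 = (-179712 - 12)*(1/732787) = -179724*1/732787 = -179724/732787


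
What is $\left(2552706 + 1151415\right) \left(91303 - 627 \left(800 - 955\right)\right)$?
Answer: $698182359048$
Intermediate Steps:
$\left(2552706 + 1151415\right) \left(91303 - 627 \left(800 - 955\right)\right) = 3704121 \left(91303 - -97185\right) = 3704121 \left(91303 + 97185\right) = 3704121 \cdot 188488 = 698182359048$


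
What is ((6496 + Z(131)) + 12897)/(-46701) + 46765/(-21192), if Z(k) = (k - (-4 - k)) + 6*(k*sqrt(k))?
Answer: -288953977/109965288 - 262*sqrt(131)/15567 ≈ -2.8203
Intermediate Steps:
Z(k) = 4 + 2*k + 6*k**(3/2) (Z(k) = (k + (4 + k)) + 6*k**(3/2) = (4 + 2*k) + 6*k**(3/2) = 4 + 2*k + 6*k**(3/2))
((6496 + Z(131)) + 12897)/(-46701) + 46765/(-21192) = ((6496 + (4 + 2*131 + 6*131**(3/2))) + 12897)/(-46701) + 46765/(-21192) = ((6496 + (4 + 262 + 6*(131*sqrt(131)))) + 12897)*(-1/46701) + 46765*(-1/21192) = ((6496 + (4 + 262 + 786*sqrt(131))) + 12897)*(-1/46701) - 46765/21192 = ((6496 + (266 + 786*sqrt(131))) + 12897)*(-1/46701) - 46765/21192 = ((6762 + 786*sqrt(131)) + 12897)*(-1/46701) - 46765/21192 = (19659 + 786*sqrt(131))*(-1/46701) - 46765/21192 = (-6553/15567 - 262*sqrt(131)/15567) - 46765/21192 = -288953977/109965288 - 262*sqrt(131)/15567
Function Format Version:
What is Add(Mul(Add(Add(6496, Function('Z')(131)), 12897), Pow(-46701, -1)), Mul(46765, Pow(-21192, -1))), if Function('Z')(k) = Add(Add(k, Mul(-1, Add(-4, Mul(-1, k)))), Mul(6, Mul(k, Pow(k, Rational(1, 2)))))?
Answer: Add(Rational(-288953977, 109965288), Mul(Rational(-262, 15567), Pow(131, Rational(1, 2)))) ≈ -2.8203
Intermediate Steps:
Function('Z')(k) = Add(4, Mul(2, k), Mul(6, Pow(k, Rational(3, 2)))) (Function('Z')(k) = Add(Add(k, Add(4, k)), Mul(6, Pow(k, Rational(3, 2)))) = Add(Add(4, Mul(2, k)), Mul(6, Pow(k, Rational(3, 2)))) = Add(4, Mul(2, k), Mul(6, Pow(k, Rational(3, 2)))))
Add(Mul(Add(Add(6496, Function('Z')(131)), 12897), Pow(-46701, -1)), Mul(46765, Pow(-21192, -1))) = Add(Mul(Add(Add(6496, Add(4, Mul(2, 131), Mul(6, Pow(131, Rational(3, 2))))), 12897), Pow(-46701, -1)), Mul(46765, Pow(-21192, -1))) = Add(Mul(Add(Add(6496, Add(4, 262, Mul(6, Mul(131, Pow(131, Rational(1, 2)))))), 12897), Rational(-1, 46701)), Mul(46765, Rational(-1, 21192))) = Add(Mul(Add(Add(6496, Add(4, 262, Mul(786, Pow(131, Rational(1, 2))))), 12897), Rational(-1, 46701)), Rational(-46765, 21192)) = Add(Mul(Add(Add(6496, Add(266, Mul(786, Pow(131, Rational(1, 2))))), 12897), Rational(-1, 46701)), Rational(-46765, 21192)) = Add(Mul(Add(Add(6762, Mul(786, Pow(131, Rational(1, 2)))), 12897), Rational(-1, 46701)), Rational(-46765, 21192)) = Add(Mul(Add(19659, Mul(786, Pow(131, Rational(1, 2)))), Rational(-1, 46701)), Rational(-46765, 21192)) = Add(Add(Rational(-6553, 15567), Mul(Rational(-262, 15567), Pow(131, Rational(1, 2)))), Rational(-46765, 21192)) = Add(Rational(-288953977, 109965288), Mul(Rational(-262, 15567), Pow(131, Rational(1, 2))))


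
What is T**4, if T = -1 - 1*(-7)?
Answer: 1296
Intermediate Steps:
T = 6 (T = -1 + 7 = 6)
T**4 = 6**4 = 1296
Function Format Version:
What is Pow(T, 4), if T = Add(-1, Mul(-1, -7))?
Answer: 1296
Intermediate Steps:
T = 6 (T = Add(-1, 7) = 6)
Pow(T, 4) = Pow(6, 4) = 1296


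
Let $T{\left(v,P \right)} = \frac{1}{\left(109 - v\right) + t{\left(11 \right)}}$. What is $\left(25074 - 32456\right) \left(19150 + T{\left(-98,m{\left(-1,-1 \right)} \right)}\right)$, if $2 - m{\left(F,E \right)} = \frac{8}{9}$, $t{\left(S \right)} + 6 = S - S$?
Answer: $- \frac{28414432682}{201} \approx -1.4137 \cdot 10^{8}$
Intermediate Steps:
$t{\left(S \right)} = -6$ ($t{\left(S \right)} = -6 + \left(S - S\right) = -6 + 0 = -6$)
$m{\left(F,E \right)} = \frac{10}{9}$ ($m{\left(F,E \right)} = 2 - \frac{8}{9} = \frac{10}{9}$)
$T{\left(v,P \right)} = \frac{1}{103 - v}$ ($T{\left(v,P \right)} = \frac{1}{\left(109 - v\right) - 6} = \frac{1}{103 - v}$)
$\left(25074 - 32456\right) \left(19150 + T{\left(-98,m{\left(-1,-1 \right)} \right)}\right) = \left(25074 - 32456\right) \left(19150 - \frac{1}{-103 - 98}\right) = - 7382 \left(19150 - \frac{1}{-201}\right) = - 7382 \left(19150 - - \frac{1}{201}\right) = - 7382 \left(19150 + \frac{1}{201}\right) = \left(-7382\right) \frac{3849151}{201} = - \frac{28414432682}{201}$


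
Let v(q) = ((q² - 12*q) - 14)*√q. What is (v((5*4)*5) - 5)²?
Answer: 7718501025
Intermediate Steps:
v(q) = √q*(-14 + q² - 12*q) (v(q) = (-14 + q² - 12*q)*√q = √q*(-14 + q² - 12*q))
(v((5*4)*5) - 5)² = (√((5*4)*5)*(-14 + ((5*4)*5)² - 12*5*4*5) - 5)² = (√(20*5)*(-14 + (20*5)² - 240*5) - 5)² = (√100*(-14 + 100² - 12*100) - 5)² = (10*(-14 + 10000 - 1200) - 5)² = (10*8786 - 5)² = (87860 - 5)² = 87855² = 7718501025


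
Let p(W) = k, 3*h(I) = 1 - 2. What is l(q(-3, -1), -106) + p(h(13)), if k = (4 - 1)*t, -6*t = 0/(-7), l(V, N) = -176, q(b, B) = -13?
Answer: -176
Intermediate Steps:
t = 0 (t = -0/(-7) = -0*(-1)/7 = -⅙*0 = 0)
h(I) = -⅓ (h(I) = (1 - 2)/3 = (⅓)*(-1) = -⅓)
k = 0 (k = (4 - 1)*0 = 3*0 = 0)
p(W) = 0
l(q(-3, -1), -106) + p(h(13)) = -176 + 0 = -176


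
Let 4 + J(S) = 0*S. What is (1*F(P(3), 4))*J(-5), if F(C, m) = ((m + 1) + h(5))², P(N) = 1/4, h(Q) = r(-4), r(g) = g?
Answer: -4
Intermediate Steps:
h(Q) = -4
P(N) = ¼
F(C, m) = (-3 + m)² (F(C, m) = ((m + 1) - 4)² = ((1 + m) - 4)² = (-3 + m)²)
J(S) = -4 (J(S) = -4 + 0*S = -4 + 0 = -4)
(1*F(P(3), 4))*J(-5) = (1*(-3 + 4)²)*(-4) = (1*1²)*(-4) = (1*1)*(-4) = 1*(-4) = -4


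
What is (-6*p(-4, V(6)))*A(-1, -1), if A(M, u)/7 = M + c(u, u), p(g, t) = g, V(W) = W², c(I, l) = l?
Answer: -336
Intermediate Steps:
A(M, u) = 7*M + 7*u (A(M, u) = 7*(M + u) = 7*M + 7*u)
(-6*p(-4, V(6)))*A(-1, -1) = (-6*(-4))*(7*(-1) + 7*(-1)) = 24*(-7 - 7) = 24*(-14) = -336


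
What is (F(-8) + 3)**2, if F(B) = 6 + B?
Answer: 1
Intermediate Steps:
(F(-8) + 3)**2 = ((6 - 8) + 3)**2 = (-2 + 3)**2 = 1**2 = 1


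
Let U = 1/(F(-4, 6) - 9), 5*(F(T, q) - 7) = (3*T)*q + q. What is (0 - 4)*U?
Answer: 5/19 ≈ 0.26316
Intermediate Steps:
F(T, q) = 7 + q/5 + 3*T*q/5 (F(T, q) = 7 + ((3*T)*q + q)/5 = 7 + (3*T*q + q)/5 = 7 + (q + 3*T*q)/5 = 7 + (q/5 + 3*T*q/5) = 7 + q/5 + 3*T*q/5)
U = -5/76 (U = 1/((7 + (⅕)*6 + (⅗)*(-4)*6) - 9) = 1/((7 + 6/5 - 72/5) - 9) = 1/(-31/5 - 9) = 1/(-76/5) = -5/76 ≈ -0.065789)
(0 - 4)*U = (0 - 4)*(-5/76) = -4*(-5/76) = 5/19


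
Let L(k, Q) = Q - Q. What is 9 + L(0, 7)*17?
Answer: 9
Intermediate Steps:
L(k, Q) = 0
9 + L(0, 7)*17 = 9 + 0*17 = 9 + 0 = 9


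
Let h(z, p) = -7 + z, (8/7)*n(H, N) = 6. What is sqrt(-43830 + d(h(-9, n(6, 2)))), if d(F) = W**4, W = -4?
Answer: I*sqrt(43574) ≈ 208.74*I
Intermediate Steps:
n(H, N) = 21/4 (n(H, N) = (7/8)*6 = 21/4)
d(F) = 256 (d(F) = (-4)**4 = 256)
sqrt(-43830 + d(h(-9, n(6, 2)))) = sqrt(-43830 + 256) = sqrt(-43574) = I*sqrt(43574)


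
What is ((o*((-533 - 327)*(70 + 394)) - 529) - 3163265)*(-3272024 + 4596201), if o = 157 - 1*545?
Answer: 200829617703502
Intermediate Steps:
o = -388 (o = 157 - 545 = -388)
((o*((-533 - 327)*(70 + 394)) - 529) - 3163265)*(-3272024 + 4596201) = ((-388*(-533 - 327)*(70 + 394) - 529) - 3163265)*(-3272024 + 4596201) = ((-(-333680)*464 - 529) - 3163265)*1324177 = ((-388*(-399040) - 529) - 3163265)*1324177 = ((154827520 - 529) - 3163265)*1324177 = (154826991 - 3163265)*1324177 = 151663726*1324177 = 200829617703502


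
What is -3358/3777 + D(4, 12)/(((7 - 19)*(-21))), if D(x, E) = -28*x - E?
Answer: -109547/79317 ≈ -1.3811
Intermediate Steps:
D(x, E) = -E - 28*x
-3358/3777 + D(4, 12)/(((7 - 19)*(-21))) = -3358/3777 + (-1*12 - 28*4)/(((7 - 19)*(-21))) = -3358*1/3777 + (-12 - 112)/((-12*(-21))) = -3358/3777 - 124/252 = -3358/3777 - 124*1/252 = -3358/3777 - 31/63 = -109547/79317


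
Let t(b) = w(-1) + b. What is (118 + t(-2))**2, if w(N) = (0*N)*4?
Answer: 13456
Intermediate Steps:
w(N) = 0 (w(N) = 0*4 = 0)
t(b) = b (t(b) = 0 + b = b)
(118 + t(-2))**2 = (118 - 2)**2 = 116**2 = 13456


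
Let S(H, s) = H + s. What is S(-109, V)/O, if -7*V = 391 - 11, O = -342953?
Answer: 1143/2400671 ≈ 0.00047612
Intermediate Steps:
V = -380/7 (V = -(391 - 11)/7 = -⅐*380 = -380/7 ≈ -54.286)
S(-109, V)/O = (-109 - 380/7)/(-342953) = -1143/7*(-1/342953) = 1143/2400671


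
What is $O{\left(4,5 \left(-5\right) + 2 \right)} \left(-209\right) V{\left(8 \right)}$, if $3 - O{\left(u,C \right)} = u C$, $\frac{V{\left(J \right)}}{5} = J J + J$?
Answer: $-7147800$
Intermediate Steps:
$V{\left(J \right)} = 5 J + 5 J^{2}$ ($V{\left(J \right)} = 5 \left(J J + J\right) = 5 \left(J^{2} + J\right) = 5 \left(J + J^{2}\right) = 5 J + 5 J^{2}$)
$O{\left(u,C \right)} = 3 - C u$ ($O{\left(u,C \right)} = 3 - u C = 3 - C u$)
$O{\left(4,5 \left(-5\right) + 2 \right)} \left(-209\right) V{\left(8 \right)} = \left(3 - \left(5 \left(-5\right) + 2\right) 4\right) \left(-209\right) 5 \cdot 8 \left(1 + 8\right) = \left(3 - \left(-25 + 2\right) 4\right) \left(-209\right) 5 \cdot 8 \cdot 9 = \left(3 - \left(-23\right) 4\right) \left(-209\right) 360 = \left(3 + 92\right) \left(-209\right) 360 = 95 \left(-209\right) 360 = \left(-19855\right) 360 = -7147800$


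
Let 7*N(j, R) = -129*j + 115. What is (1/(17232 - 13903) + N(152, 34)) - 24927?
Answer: -645766071/23303 ≈ -27712.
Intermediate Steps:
N(j, R) = 115/7 - 129*j/7 (N(j, R) = (-129*j + 115)/7 = (115 - 129*j)/7 = 115/7 - 129*j/7)
(1/(17232 - 13903) + N(152, 34)) - 24927 = (1/(17232 - 13903) + (115/7 - 129/7*152)) - 24927 = (1/3329 + (115/7 - 19608/7)) - 24927 = (1/3329 - 19493/7) - 24927 = -64892190/23303 - 24927 = -645766071/23303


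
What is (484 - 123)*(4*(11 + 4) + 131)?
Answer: 68951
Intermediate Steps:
(484 - 123)*(4*(11 + 4) + 131) = 361*(4*15 + 131) = 361*(60 + 131) = 361*191 = 68951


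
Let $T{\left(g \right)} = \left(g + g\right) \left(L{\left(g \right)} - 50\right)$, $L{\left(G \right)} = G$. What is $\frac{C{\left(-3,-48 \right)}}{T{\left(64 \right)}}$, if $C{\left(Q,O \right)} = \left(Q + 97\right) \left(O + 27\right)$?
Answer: $- \frac{141}{128} \approx -1.1016$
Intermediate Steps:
$C{\left(Q,O \right)} = \left(27 + O\right) \left(97 + Q\right)$ ($C{\left(Q,O \right)} = \left(97 + Q\right) \left(27 + O\right) = \left(27 + O\right) \left(97 + Q\right)$)
$T{\left(g \right)} = 2 g \left(-50 + g\right)$ ($T{\left(g \right)} = \left(g + g\right) \left(g - 50\right) = 2 g \left(-50 + g\right)$)
$\frac{C{\left(-3,-48 \right)}}{T{\left(64 \right)}} = \frac{2619 + 27 \left(-3\right) + 97 \left(-48\right) - -144}{2 \cdot 64 \left(-50 + 64\right)} = \frac{2619 - 81 - 4656 + 144}{2 \cdot 64 \cdot 14} = - \frac{1974}{1792} = \left(-1974\right) \frac{1}{1792} = - \frac{141}{128}$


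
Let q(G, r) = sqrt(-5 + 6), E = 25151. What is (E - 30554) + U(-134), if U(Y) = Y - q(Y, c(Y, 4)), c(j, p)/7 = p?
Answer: -5538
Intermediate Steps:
c(j, p) = 7*p
q(G, r) = 1 (q(G, r) = sqrt(1) = 1)
U(Y) = -1 + Y (U(Y) = Y - 1*1 = Y - 1 = -1 + Y)
(E - 30554) + U(-134) = (25151 - 30554) + (-1 - 134) = -5403 - 135 = -5538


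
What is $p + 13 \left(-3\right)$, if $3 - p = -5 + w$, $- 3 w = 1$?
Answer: $- \frac{92}{3} \approx -30.667$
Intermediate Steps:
$w = - \frac{1}{3}$ ($w = \left(- \frac{1}{3}\right) 1 = - \frac{1}{3} \approx -0.33333$)
$p = \frac{25}{3}$ ($p = 3 - \left(-5 - \frac{1}{3}\right) = 3 - - \frac{16}{3} = 3 + \frac{16}{3} = \frac{25}{3} \approx 8.3333$)
$p + 13 \left(-3\right) = \frac{25}{3} + 13 \left(-3\right) = \frac{25}{3} - 39 = - \frac{92}{3}$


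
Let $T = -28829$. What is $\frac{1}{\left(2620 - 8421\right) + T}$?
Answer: $- \frac{1}{34630} \approx -2.8877 \cdot 10^{-5}$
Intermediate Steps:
$\frac{1}{\left(2620 - 8421\right) + T} = \frac{1}{\left(2620 - 8421\right) - 28829} = \frac{1}{-5801 - 28829} = \frac{1}{-34630} = - \frac{1}{34630}$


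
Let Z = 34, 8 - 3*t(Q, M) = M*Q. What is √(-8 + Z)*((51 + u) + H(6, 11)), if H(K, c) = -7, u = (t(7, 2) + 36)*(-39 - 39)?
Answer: -2608*√26 ≈ -13298.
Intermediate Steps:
t(Q, M) = 8/3 - M*Q/3
u = -2652 (u = ((8/3 - ⅓*2*7) + 36)*(-39 - 39) = ((8/3 - 14/3) + 36)*(-78) = (-2 + 36)*(-78) = 34*(-78) = -2652)
√(-8 + Z)*((51 + u) + H(6, 11)) = √(-8 + 34)*((51 - 2652) - 7) = √26*(-2601 - 7) = √26*(-2608) = -2608*√26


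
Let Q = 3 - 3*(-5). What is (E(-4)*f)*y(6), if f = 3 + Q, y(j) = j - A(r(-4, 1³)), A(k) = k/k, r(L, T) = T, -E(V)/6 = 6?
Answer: -3780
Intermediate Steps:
E(V) = -36 (E(V) = -6*6 = -36)
A(k) = 1
Q = 18 (Q = 3 + 15 = 18)
y(j) = -1 + j (y(j) = j - 1*1 = j - 1 = -1 + j)
f = 21 (f = 3 + 18 = 21)
(E(-4)*f)*y(6) = (-36*21)*(-1 + 6) = -756*5 = -3780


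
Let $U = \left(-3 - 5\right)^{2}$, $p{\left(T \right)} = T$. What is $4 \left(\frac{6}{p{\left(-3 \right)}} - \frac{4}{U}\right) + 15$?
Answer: $\frac{27}{4} \approx 6.75$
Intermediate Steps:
$U = 64$ ($U = \left(-8\right)^{2} = 64$)
$4 \left(\frac{6}{p{\left(-3 \right)}} - \frac{4}{U}\right) + 15 = 4 \left(\frac{6}{-3} - \frac{4}{64}\right) + 15 = 4 \left(6 \left(- \frac{1}{3}\right) - \frac{1}{16}\right) + 15 = 4 \left(-2 - \frac{1}{16}\right) + 15 = 4 \left(- \frac{33}{16}\right) + 15 = - \frac{33}{4} + 15 = \frac{27}{4}$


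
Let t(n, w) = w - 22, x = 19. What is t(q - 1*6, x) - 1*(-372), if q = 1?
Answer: 369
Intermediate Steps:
t(n, w) = -22 + w
t(q - 1*6, x) - 1*(-372) = (-22 + 19) - 1*(-372) = -3 + 372 = 369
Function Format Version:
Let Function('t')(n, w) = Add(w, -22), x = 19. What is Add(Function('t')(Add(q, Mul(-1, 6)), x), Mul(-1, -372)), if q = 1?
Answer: 369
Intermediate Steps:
Function('t')(n, w) = Add(-22, w)
Add(Function('t')(Add(q, Mul(-1, 6)), x), Mul(-1, -372)) = Add(Add(-22, 19), Mul(-1, -372)) = Add(-3, 372) = 369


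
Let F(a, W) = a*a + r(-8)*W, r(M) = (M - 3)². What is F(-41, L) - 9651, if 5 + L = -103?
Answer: -21038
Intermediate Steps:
r(M) = (-3 + M)²
L = -108 (L = -5 - 103 = -108)
F(a, W) = a² + 121*W (F(a, W) = a*a + (-3 - 8)²*W = a² + (-11)²*W = a² + 121*W)
F(-41, L) - 9651 = ((-41)² + 121*(-108)) - 9651 = (1681 - 13068) - 9651 = -11387 - 9651 = -21038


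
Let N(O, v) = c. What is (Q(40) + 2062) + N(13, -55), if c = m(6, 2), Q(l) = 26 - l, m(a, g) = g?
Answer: 2050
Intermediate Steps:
c = 2
N(O, v) = 2
(Q(40) + 2062) + N(13, -55) = ((26 - 1*40) + 2062) + 2 = ((26 - 40) + 2062) + 2 = (-14 + 2062) + 2 = 2048 + 2 = 2050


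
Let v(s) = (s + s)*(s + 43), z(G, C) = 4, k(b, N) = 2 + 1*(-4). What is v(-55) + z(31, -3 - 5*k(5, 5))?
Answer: 1324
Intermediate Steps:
k(b, N) = -2 (k(b, N) = 2 - 4 = -2)
v(s) = 2*s*(43 + s) (v(s) = (2*s)*(43 + s) = 2*s*(43 + s))
v(-55) + z(31, -3 - 5*k(5, 5)) = 2*(-55)*(43 - 55) + 4 = 2*(-55)*(-12) + 4 = 1320 + 4 = 1324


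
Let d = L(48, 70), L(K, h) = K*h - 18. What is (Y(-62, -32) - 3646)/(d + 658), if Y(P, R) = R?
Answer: -1839/2000 ≈ -0.91950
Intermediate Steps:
L(K, h) = -18 + K*h
d = 3342 (d = -18 + 48*70 = -18 + 3360 = 3342)
(Y(-62, -32) - 3646)/(d + 658) = (-32 - 3646)/(3342 + 658) = -3678/4000 = -3678*1/4000 = -1839/2000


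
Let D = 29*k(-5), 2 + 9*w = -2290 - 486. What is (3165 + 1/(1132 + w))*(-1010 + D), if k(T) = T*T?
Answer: -23452659/26 ≈ -9.0203e+5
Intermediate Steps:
k(T) = T²
w = -926/3 (w = -2/9 + (-2290 - 486)/9 = -2/9 + (⅑)*(-2776) = -2/9 - 2776/9 = -926/3 ≈ -308.67)
D = 725 (D = 29*(-5)² = 29*25 = 725)
(3165 + 1/(1132 + w))*(-1010 + D) = (3165 + 1/(1132 - 926/3))*(-1010 + 725) = (3165 + 1/(2470/3))*(-285) = (3165 + 3/2470)*(-285) = (7817553/2470)*(-285) = -23452659/26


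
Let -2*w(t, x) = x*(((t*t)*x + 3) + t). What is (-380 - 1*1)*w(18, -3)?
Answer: 1086993/2 ≈ 5.4350e+5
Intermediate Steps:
w(t, x) = -x*(3 + t + x*t²)/2 (w(t, x) = -x*(((t*t)*x + 3) + t)/2 = -x*((t²*x + 3) + t)/2 = -x*((x*t² + 3) + t)/2 = -x*((3 + x*t²) + t)/2 = -x*(3 + t + x*t²)/2)
(-380 - 1*1)*w(18, -3) = (-380 - 1*1)*(-½*(-3)*(3 + 18 - 3*18²)) = (-380 - 1)*(-½*(-3)*(3 + 18 - 3*324)) = -(-381)*(-3)*(3 + 18 - 972)/2 = -(-381)*(-3)*(-951)/2 = -381*(-2853/2) = 1086993/2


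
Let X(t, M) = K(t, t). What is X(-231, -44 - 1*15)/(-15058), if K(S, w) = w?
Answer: 231/15058 ≈ 0.015341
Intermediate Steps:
X(t, M) = t
X(-231, -44 - 1*15)/(-15058) = -231/(-15058) = -231*(-1/15058) = 231/15058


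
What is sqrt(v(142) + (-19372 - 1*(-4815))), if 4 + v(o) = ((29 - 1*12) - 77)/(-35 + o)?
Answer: I*sqrt(166715309)/107 ≈ 120.67*I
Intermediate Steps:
v(o) = -4 - 60/(-35 + o) (v(o) = -4 + ((29 - 1*12) - 77)/(-35 + o) = -4 + ((29 - 12) - 77)/(-35 + o) = -4 + (17 - 77)/(-35 + o) = -4 - 60/(-35 + o))
sqrt(v(142) + (-19372 - 1*(-4815))) = sqrt(4*(20 - 1*142)/(-35 + 142) + (-19372 - 1*(-4815))) = sqrt(4*(20 - 142)/107 + (-19372 + 4815)) = sqrt(4*(1/107)*(-122) - 14557) = sqrt(-488/107 - 14557) = sqrt(-1558087/107) = I*sqrt(166715309)/107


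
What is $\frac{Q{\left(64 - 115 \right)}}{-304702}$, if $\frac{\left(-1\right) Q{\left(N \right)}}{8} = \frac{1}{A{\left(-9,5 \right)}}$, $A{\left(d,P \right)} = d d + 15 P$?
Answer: $\frac{1}{5941689} \approx 1.683 \cdot 10^{-7}$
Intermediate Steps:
$A{\left(d,P \right)} = d^{2} + 15 P$
$Q{\left(N \right)} = - \frac{2}{39}$ ($Q{\left(N \right)} = - \frac{8}{\left(-9\right)^{2} + 15 \cdot 5} = - \frac{8}{81 + 75} = - \frac{8}{156} = \left(-8\right) \frac{1}{156} = - \frac{2}{39}$)
$\frac{Q{\left(64 - 115 \right)}}{-304702} = - \frac{2}{39 \left(-304702\right)} = \left(- \frac{2}{39}\right) \left(- \frac{1}{304702}\right) = \frac{1}{5941689}$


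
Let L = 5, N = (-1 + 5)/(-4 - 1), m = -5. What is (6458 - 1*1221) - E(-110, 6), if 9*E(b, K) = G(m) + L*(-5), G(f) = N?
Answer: 78598/15 ≈ 5239.9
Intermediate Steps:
N = -4/5 (N = 4/(-5) = 4*(-1/5) = -4/5 ≈ -0.80000)
G(f) = -4/5
E(b, K) = -43/15 (E(b, K) = (-4/5 + 5*(-5))/9 = (-4/5 - 25)/9 = (1/9)*(-129/5) = -43/15)
(6458 - 1*1221) - E(-110, 6) = (6458 - 1*1221) - 1*(-43/15) = (6458 - 1221) + 43/15 = 5237 + 43/15 = 78598/15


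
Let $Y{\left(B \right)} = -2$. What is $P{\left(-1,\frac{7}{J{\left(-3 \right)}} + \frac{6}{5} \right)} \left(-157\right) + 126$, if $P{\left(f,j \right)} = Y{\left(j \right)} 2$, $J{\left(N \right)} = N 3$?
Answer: $754$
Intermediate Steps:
$J{\left(N \right)} = 3 N$
$P{\left(f,j \right)} = -4$ ($P{\left(f,j \right)} = \left(-2\right) 2 = -4$)
$P{\left(-1,\frac{7}{J{\left(-3 \right)}} + \frac{6}{5} \right)} \left(-157\right) + 126 = \left(-4\right) \left(-157\right) + 126 = 628 + 126 = 754$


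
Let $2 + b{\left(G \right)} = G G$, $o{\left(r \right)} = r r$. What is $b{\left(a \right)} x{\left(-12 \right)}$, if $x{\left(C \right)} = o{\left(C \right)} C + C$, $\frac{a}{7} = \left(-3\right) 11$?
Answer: $-92844660$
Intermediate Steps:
$o{\left(r \right)} = r^{2}$
$a = -231$ ($a = 7 \left(\left(-3\right) 11\right) = 7 \left(-33\right) = -231$)
$b{\left(G \right)} = -2 + G^{2}$ ($b{\left(G \right)} = -2 + G G = -2 + G^{2}$)
$x{\left(C \right)} = C + C^{3}$ ($x{\left(C \right)} = C^{2} C + C = C^{3} + C = C + C^{3}$)
$b{\left(a \right)} x{\left(-12 \right)} = \left(-2 + \left(-231\right)^{2}\right) \left(-12 + \left(-12\right)^{3}\right) = \left(-2 + 53361\right) \left(-12 - 1728\right) = 53359 \left(-1740\right) = -92844660$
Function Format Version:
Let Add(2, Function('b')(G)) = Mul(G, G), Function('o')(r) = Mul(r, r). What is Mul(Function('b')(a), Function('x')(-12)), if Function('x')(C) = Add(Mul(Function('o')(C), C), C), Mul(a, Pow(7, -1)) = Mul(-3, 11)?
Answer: -92844660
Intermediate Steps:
Function('o')(r) = Pow(r, 2)
a = -231 (a = Mul(7, Mul(-3, 11)) = Mul(7, -33) = -231)
Function('b')(G) = Add(-2, Pow(G, 2)) (Function('b')(G) = Add(-2, Mul(G, G)) = Add(-2, Pow(G, 2)))
Function('x')(C) = Add(C, Pow(C, 3)) (Function('x')(C) = Add(Mul(Pow(C, 2), C), C) = Add(Pow(C, 3), C) = Add(C, Pow(C, 3)))
Mul(Function('b')(a), Function('x')(-12)) = Mul(Add(-2, Pow(-231, 2)), Add(-12, Pow(-12, 3))) = Mul(Add(-2, 53361), Add(-12, -1728)) = Mul(53359, -1740) = -92844660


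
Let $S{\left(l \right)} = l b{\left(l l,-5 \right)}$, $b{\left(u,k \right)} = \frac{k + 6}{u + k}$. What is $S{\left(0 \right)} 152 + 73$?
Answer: $73$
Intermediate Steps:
$b{\left(u,k \right)} = \frac{6 + k}{k + u}$
$S{\left(l \right)} = \frac{l}{-5 + l^{2}}$ ($S{\left(l \right)} = l \frac{6 - 5}{-5 + l l} = l \frac{1}{-5 + l^{2}} \cdot 1 = \frac{l}{-5 + l^{2}}$)
$S{\left(0 \right)} 152 + 73 = \frac{0}{-5 + 0^{2}} \cdot 152 + 73 = \frac{0}{-5 + 0} \cdot 152 + 73 = \frac{0}{-5} \cdot 152 + 73 = 0 \left(- \frac{1}{5}\right) 152 + 73 = 0 \cdot 152 + 73 = 0 + 73 = 73$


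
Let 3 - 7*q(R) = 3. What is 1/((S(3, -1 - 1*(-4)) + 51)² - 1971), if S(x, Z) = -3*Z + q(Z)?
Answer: -1/207 ≈ -0.0048309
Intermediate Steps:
q(R) = 0 (q(R) = 3/7 - ⅐*3 = 3/7 - 3/7 = 0)
S(x, Z) = -3*Z (S(x, Z) = -3*Z + 0 = -3*Z)
1/((S(3, -1 - 1*(-4)) + 51)² - 1971) = 1/((-3*(-1 - 1*(-4)) + 51)² - 1971) = 1/((-3*(-1 + 4) + 51)² - 1971) = 1/((-3*3 + 51)² - 1971) = 1/((-9 + 51)² - 1971) = 1/(42² - 1971) = 1/(1764 - 1971) = 1/(-207) = -1/207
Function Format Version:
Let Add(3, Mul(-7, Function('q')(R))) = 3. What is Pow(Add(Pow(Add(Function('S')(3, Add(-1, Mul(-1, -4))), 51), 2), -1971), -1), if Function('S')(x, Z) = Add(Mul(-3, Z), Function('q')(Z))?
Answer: Rational(-1, 207) ≈ -0.0048309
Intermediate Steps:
Function('q')(R) = 0 (Function('q')(R) = Add(Rational(3, 7), Mul(Rational(-1, 7), 3)) = Add(Rational(3, 7), Rational(-3, 7)) = 0)
Function('S')(x, Z) = Mul(-3, Z) (Function('S')(x, Z) = Add(Mul(-3, Z), 0) = Mul(-3, Z))
Pow(Add(Pow(Add(Function('S')(3, Add(-1, Mul(-1, -4))), 51), 2), -1971), -1) = Pow(Add(Pow(Add(Mul(-3, Add(-1, Mul(-1, -4))), 51), 2), -1971), -1) = Pow(Add(Pow(Add(Mul(-3, Add(-1, 4)), 51), 2), -1971), -1) = Pow(Add(Pow(Add(Mul(-3, 3), 51), 2), -1971), -1) = Pow(Add(Pow(Add(-9, 51), 2), -1971), -1) = Pow(Add(Pow(42, 2), -1971), -1) = Pow(Add(1764, -1971), -1) = Pow(-207, -1) = Rational(-1, 207)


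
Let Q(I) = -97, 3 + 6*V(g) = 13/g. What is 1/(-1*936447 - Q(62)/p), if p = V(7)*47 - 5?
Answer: -293/274381008 ≈ -1.0679e-6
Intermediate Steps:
V(g) = -1/2 + 13/(6*g) (V(g) = -1/2 + (13/g)/6 = -1/2 + 13/(6*g))
p = -293/21 (p = ((1/6)*(13 - 3*7)/7)*47 - 5 = ((1/6)*(1/7)*(13 - 21))*47 - 5 = ((1/6)*(1/7)*(-8))*47 - 5 = -4/21*47 - 5 = -188/21 - 5 = -293/21 ≈ -13.952)
1/(-1*936447 - Q(62)/p) = 1/(-1*936447 - (-97)/(-293/21)) = 1/(-936447 - (-97)*(-21)/293) = 1/(-936447 - 1*2037/293) = 1/(-936447 - 2037/293) = 1/(-274381008/293) = -293/274381008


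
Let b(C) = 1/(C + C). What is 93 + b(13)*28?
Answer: 1223/13 ≈ 94.077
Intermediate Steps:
b(C) = 1/(2*C)
93 + b(13)*28 = 93 + ((1/2)/13)*28 = 93 + ((1/2)*(1/13))*28 = 93 + (1/26)*28 = 93 + 14/13 = 1223/13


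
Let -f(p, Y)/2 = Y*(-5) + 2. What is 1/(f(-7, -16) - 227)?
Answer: -1/391 ≈ -0.0025575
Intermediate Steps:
f(p, Y) = -4 + 10*Y (f(p, Y) = -2*(Y*(-5) + 2) = -2*(-5*Y + 2) = -2*(2 - 5*Y) = -4 + 10*Y)
1/(f(-7, -16) - 227) = 1/((-4 + 10*(-16)) - 227) = 1/((-4 - 160) - 227) = 1/(-164 - 227) = 1/(-391) = -1/391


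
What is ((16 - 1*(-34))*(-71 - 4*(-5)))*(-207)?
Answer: 527850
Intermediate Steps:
((16 - 1*(-34))*(-71 - 4*(-5)))*(-207) = ((16 + 34)*(-71 - 1*(-20)))*(-207) = (50*(-71 + 20))*(-207) = (50*(-51))*(-207) = -2550*(-207) = 527850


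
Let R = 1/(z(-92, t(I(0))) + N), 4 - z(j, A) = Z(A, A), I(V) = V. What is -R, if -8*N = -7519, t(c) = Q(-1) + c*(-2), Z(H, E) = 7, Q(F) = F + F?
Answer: -8/7495 ≈ -0.0010674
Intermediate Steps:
Q(F) = 2*F
t(c) = -2 - 2*c (t(c) = 2*(-1) + c*(-2) = -2 - 2*c)
z(j, A) = -3 (z(j, A) = 4 - 1*7 = 4 - 7 = -3)
N = 7519/8 (N = -⅛*(-7519) = 7519/8 ≈ 939.88)
R = 8/7495 (R = 1/(-3 + 7519/8) = 1/(7495/8) = 8/7495 ≈ 0.0010674)
-R = -1*8/7495 = -8/7495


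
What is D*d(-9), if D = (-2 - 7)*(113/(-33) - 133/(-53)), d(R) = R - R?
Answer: 0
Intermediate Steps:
d(R) = 0
D = 4800/583 (D = -9*(113*(-1/33) - 133*(-1/53)) = -9*(-113/33 + 133/53) = -9*(-1600/1749) = 4800/583 ≈ 8.2333)
D*d(-9) = (4800/583)*0 = 0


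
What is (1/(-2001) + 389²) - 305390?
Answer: -308292070/2001 ≈ -1.5407e+5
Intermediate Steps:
(1/(-2001) + 389²) - 305390 = (-1/2001 + 151321) - 305390 = 302793320/2001 - 305390 = -308292070/2001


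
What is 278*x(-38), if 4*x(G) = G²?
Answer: 100358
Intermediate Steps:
x(G) = G²/4
278*x(-38) = 278*((¼)*(-38)²) = 278*((¼)*1444) = 278*361 = 100358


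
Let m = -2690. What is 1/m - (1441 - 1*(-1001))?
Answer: -6568981/2690 ≈ -2442.0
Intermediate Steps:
1/m - (1441 - 1*(-1001)) = 1/(-2690) - (1441 - 1*(-1001)) = -1/2690 - (1441 + 1001) = -1/2690 - 1*2442 = -1/2690 - 2442 = -6568981/2690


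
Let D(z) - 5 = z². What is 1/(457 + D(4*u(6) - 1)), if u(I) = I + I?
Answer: 1/2671 ≈ 0.00037439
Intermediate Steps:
u(I) = 2*I
D(z) = 5 + z²
1/(457 + D(4*u(6) - 1)) = 1/(457 + (5 + (4*(2*6) - 1)²)) = 1/(457 + (5 + (4*12 - 1)²)) = 1/(457 + (5 + (48 - 1)²)) = 1/(457 + (5 + 47²)) = 1/(457 + (5 + 2209)) = 1/(457 + 2214) = 1/2671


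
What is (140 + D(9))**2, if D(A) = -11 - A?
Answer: 14400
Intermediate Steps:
(140 + D(9))**2 = (140 + (-11 - 1*9))**2 = (140 + (-11 - 9))**2 = (140 - 20)**2 = 120**2 = 14400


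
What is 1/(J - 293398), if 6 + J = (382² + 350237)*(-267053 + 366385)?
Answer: 1/49284371048 ≈ 2.0290e-11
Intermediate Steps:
J = 49284664446 (J = -6 + (382² + 350237)*(-267053 + 366385) = -6 + (145924 + 350237)*99332 = -6 + 496161*99332 = -6 + 49284664452 = 49284664446)
1/(J - 293398) = 1/(49284664446 - 293398) = 1/49284371048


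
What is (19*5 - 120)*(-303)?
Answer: 7575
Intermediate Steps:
(19*5 - 120)*(-303) = (95 - 120)*(-303) = -25*(-303) = 7575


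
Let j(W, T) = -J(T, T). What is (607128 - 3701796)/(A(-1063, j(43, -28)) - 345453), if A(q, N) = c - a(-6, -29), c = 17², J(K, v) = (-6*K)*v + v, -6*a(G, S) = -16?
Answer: 2321001/258875 ≈ 8.9657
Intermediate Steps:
a(G, S) = 8/3 (a(G, S) = -⅙*(-16) = 8/3)
J(K, v) = v - 6*K*v (J(K, v) = -6*K*v + v = v - 6*K*v)
c = 289
j(W, T) = -T*(1 - 6*T)
A(q, N) = 859/3 (A(q, N) = 289 - 1*8/3 = 289 - 8/3 = 859/3)
(607128 - 3701796)/(A(-1063, j(43, -28)) - 345453) = (607128 - 3701796)/(859/3 - 345453) = -3094668/(-1035500/3) = -3094668*(-3/1035500) = 2321001/258875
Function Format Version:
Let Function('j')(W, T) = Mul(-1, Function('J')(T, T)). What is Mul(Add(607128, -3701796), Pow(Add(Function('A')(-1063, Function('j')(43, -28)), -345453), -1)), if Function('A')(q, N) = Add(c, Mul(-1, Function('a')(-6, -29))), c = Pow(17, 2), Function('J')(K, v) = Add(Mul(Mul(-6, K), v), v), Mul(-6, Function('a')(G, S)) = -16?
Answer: Rational(2321001, 258875) ≈ 8.9657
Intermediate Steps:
Function('a')(G, S) = Rational(8, 3) (Function('a')(G, S) = Mul(Rational(-1, 6), -16) = Rational(8, 3))
Function('J')(K, v) = Add(v, Mul(-6, K, v)) (Function('J')(K, v) = Add(Mul(-6, K, v), v) = Add(v, Mul(-6, K, v)))
c = 289
Function('j')(W, T) = Mul(-1, T, Add(1, Mul(-6, T))) (Function('j')(W, T) = Mul(-1, Mul(T, Add(1, Mul(-6, T)))) = Mul(-1, T, Add(1, Mul(-6, T))))
Function('A')(q, N) = Rational(859, 3) (Function('A')(q, N) = Add(289, Mul(-1, Rational(8, 3))) = Add(289, Rational(-8, 3)) = Rational(859, 3))
Mul(Add(607128, -3701796), Pow(Add(Function('A')(-1063, Function('j')(43, -28)), -345453), -1)) = Mul(Add(607128, -3701796), Pow(Add(Rational(859, 3), -345453), -1)) = Mul(-3094668, Pow(Rational(-1035500, 3), -1)) = Mul(-3094668, Rational(-3, 1035500)) = Rational(2321001, 258875)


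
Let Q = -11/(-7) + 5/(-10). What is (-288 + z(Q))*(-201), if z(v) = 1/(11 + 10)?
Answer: 405149/7 ≈ 57878.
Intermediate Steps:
Q = 15/14 (Q = -11*(-⅐) + 5*(-⅒) = 11/7 - ½ = 15/14 ≈ 1.0714)
z(v) = 1/21
(-288 + z(Q))*(-201) = (-288 + 1/21)*(-201) = -6047/21*(-201) = 405149/7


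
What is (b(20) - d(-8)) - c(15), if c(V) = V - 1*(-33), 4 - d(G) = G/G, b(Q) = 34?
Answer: -17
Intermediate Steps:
d(G) = 3 (d(G) = 4 - G/G = 4 - 1*1 = 4 - 1 = 3)
c(V) = 33 + V (c(V) = V + 33 = 33 + V)
(b(20) - d(-8)) - c(15) = (34 - 1*3) - (33 + 15) = (34 - 3) - 1*48 = 31 - 48 = -17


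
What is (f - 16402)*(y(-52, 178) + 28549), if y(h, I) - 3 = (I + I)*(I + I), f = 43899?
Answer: 4269954136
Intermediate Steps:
y(h, I) = 3 + 4*I² (y(h, I) = 3 + (I + I)*(I + I) = 3 + (2*I)*(2*I) = 3 + 4*I²)
(f - 16402)*(y(-52, 178) + 28549) = (43899 - 16402)*((3 + 4*178²) + 28549) = 27497*((3 + 4*31684) + 28549) = 27497*((3 + 126736) + 28549) = 27497*(126739 + 28549) = 27497*155288 = 4269954136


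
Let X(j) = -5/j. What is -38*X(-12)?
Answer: -95/6 ≈ -15.833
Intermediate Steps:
-38*X(-12) = -(-190)/(-12) = -(-190)*(-1)/12 = -38*5/12 = -95/6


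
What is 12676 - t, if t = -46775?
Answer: 59451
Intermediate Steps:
12676 - t = 12676 - 1*(-46775) = 12676 + 46775 = 59451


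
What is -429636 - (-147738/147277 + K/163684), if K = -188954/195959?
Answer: -1014789647391684036323/2361980878650406 ≈ -4.2964e+5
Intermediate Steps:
K = -188954/195959 (K = -188954*1/195959 = -188954/195959 ≈ -0.96425)
-429636 - (-147738/147277 + K/163684) = -429636 - (-147738/147277 - 188954/195959/163684) = -429636 - (-147738*1/147277 - 188954/195959*1/163684) = -429636 - (-147738/147277 - 94477/16037676478) = -429636 - 1*(-2369388161795893/2361980878650406) = -429636 + 2369388161795893/2361980878650406 = -1014789647391684036323/2361980878650406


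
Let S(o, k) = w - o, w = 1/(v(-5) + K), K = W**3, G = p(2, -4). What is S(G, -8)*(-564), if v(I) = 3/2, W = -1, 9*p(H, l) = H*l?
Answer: -4888/3 ≈ -1629.3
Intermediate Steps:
p(H, l) = H*l/9 (p(H, l) = (H*l)/9 = H*l/9)
G = -8/9 (G = (1/9)*2*(-4) = -8/9 ≈ -0.88889)
v(I) = 3/2 (v(I) = 3*(1/2) = 3/2)
K = -1 (K = (-1)**3 = -1)
w = 2 (w = 1/(3/2 - 1) = 1/(1/2) = 2)
S(o, k) = 2 - o
S(G, -8)*(-564) = (2 - 1*(-8/9))*(-564) = (2 + 8/9)*(-564) = (26/9)*(-564) = -4888/3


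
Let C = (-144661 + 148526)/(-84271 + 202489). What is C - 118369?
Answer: -13993342577/118218 ≈ -1.1837e+5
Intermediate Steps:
C = 3865/118218 ≈ 0.032694
C - 118369 = 3865/118218 - 118369 = -13993342577/118218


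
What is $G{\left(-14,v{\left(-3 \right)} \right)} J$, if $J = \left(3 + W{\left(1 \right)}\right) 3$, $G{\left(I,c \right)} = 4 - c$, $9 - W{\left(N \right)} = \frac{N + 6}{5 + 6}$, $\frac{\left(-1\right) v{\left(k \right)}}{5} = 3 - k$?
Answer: $\frac{12750}{11} \approx 1159.1$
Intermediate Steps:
$v{\left(k \right)} = -15 + 5 k$ ($v{\left(k \right)} = - 5 \left(3 - k\right) = -15 + 5 k$)
$W{\left(N \right)} = \frac{93}{11} - \frac{N}{11}$ ($W{\left(N \right)} = 9 - \frac{N + 6}{5 + 6} = 9 - \frac{6 + N}{11} = 9 - \left(6 + N\right) \frac{1}{11} = 9 - \left(\frac{6}{11} + \frac{N}{11}\right) = \frac{93}{11} - \frac{N}{11}$)
$J = \frac{375}{11}$ ($J = \left(3 + \left(\frac{93}{11} - \frac{1}{11}\right)\right) 3 = \left(3 + \frac{92}{11}\right) 3 = \frac{125}{11} \cdot 3 = \frac{375}{11} \approx 34.091$)
$G{\left(-14,v{\left(-3 \right)} \right)} J = \left(4 - \left(-15 + 5 \left(-3\right)\right)\right) \frac{375}{11} = \left(4 - \left(-15 - 15\right)\right) \frac{375}{11} = \left(4 - -30\right) \frac{375}{11} = \left(4 + 30\right) \frac{375}{11} = 34 \cdot \frac{375}{11} = \frac{12750}{11}$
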